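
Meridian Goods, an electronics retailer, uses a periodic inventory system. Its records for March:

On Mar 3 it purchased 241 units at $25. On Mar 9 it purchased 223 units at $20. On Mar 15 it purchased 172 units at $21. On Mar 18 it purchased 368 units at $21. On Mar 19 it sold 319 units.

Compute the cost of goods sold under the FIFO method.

COGS = $7,585

Mar 19, 319 sold [FIFO — oldest first]: 241 @ $25 + 78 @ $20 = $7,585
Ending inventory: 145 @ $20 + 172 @ $21 + 368 @ $21 = $14,240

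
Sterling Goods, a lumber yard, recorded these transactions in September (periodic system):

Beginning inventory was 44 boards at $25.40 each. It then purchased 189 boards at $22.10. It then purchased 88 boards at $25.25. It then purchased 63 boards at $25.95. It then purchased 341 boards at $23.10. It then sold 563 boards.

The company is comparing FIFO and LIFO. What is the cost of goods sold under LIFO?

FIFO COGS: 44 @ $25.40 + 189 @ $22.10 + 88 @ $25.25 + 63 @ $25.95 + 179 @ $23.10 = $13,286.25
LIFO COGS: 341 @ $23.10 + 63 @ $25.95 + 88 @ $25.25 + 71 @ $22.10 = $13,303.05

COGS = $13,303.05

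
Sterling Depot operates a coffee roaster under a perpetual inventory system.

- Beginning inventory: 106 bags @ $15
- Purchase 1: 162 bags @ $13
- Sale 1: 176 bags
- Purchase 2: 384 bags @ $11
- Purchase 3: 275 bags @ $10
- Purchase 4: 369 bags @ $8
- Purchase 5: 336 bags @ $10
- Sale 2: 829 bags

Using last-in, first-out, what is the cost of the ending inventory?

Ending inventory = $7,114

Sale 1 (176) [LIFO — newest first]: 162 @ $13 + 14 @ $15 = $2,316
Sale 2 (829) [LIFO — newest first]: 336 @ $10 + 369 @ $8 + 124 @ $10 = $7,552
Total COGS = $2,316 + $7,552 = $9,868
Ending inventory: 92 @ $15 + 384 @ $11 + 151 @ $10 = $7,114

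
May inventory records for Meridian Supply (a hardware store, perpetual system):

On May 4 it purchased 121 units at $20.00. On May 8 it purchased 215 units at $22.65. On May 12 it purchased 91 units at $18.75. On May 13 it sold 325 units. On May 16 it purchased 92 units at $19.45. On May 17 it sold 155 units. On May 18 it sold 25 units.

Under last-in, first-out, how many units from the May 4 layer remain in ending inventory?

14

May 13, 325 sold [LIFO — newest first]: 91 @ $18.75 + 215 @ $22.65 + 19 @ $20.00 = $6,956.00
May 17, 155 sold [LIFO — newest first]: 92 @ $19.45 + 63 @ $20.00 = $3,049.40
May 18, 25 sold [LIFO — newest first]: 25 @ $20.00 = $500.00
Total COGS = $6,956.00 + $3,049.40 + $500.00 = $10,505.40
Ending inventory: 14 @ $20.00 = $280.00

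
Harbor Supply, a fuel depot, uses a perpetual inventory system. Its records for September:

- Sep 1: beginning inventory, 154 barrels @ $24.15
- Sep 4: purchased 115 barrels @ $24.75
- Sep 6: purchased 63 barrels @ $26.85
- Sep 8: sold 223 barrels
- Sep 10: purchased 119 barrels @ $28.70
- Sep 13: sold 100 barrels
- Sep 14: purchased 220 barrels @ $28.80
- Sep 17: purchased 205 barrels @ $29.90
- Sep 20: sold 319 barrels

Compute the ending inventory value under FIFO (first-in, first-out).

Ending inventory = $6,964.70

Sep 8, 223 sold [FIFO — oldest first]: 154 @ $24.15 + 69 @ $24.75 = $5,426.85
Sep 13, 100 sold [FIFO — oldest first]: 46 @ $24.75 + 54 @ $26.85 = $2,588.40
Sep 20, 319 sold [FIFO — oldest first]: 9 @ $26.85 + 119 @ $28.70 + 191 @ $28.80 = $9,157.75
Total COGS = $5,426.85 + $2,588.40 + $9,157.75 = $17,173.00
Ending inventory: 29 @ $28.80 + 205 @ $29.90 = $6,964.70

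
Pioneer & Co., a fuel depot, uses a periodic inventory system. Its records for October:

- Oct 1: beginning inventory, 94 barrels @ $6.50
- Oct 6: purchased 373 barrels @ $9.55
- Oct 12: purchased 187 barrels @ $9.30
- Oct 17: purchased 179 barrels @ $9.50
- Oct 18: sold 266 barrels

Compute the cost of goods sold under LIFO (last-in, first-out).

COGS = $2,509.60

Oct 18, 266 sold [LIFO — newest first]: 179 @ $9.50 + 87 @ $9.30 = $2,509.60
Ending inventory: 94 @ $6.50 + 373 @ $9.55 + 100 @ $9.30 = $5,103.15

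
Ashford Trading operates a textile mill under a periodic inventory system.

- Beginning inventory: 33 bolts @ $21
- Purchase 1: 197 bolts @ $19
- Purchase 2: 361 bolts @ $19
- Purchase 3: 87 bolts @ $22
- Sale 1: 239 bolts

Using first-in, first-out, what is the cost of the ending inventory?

Sale 1 (239) [FIFO — oldest first]: 33 @ $21 + 197 @ $19 + 9 @ $19 = $4,607
Ending inventory: 352 @ $19 + 87 @ $22 = $8,602
Check: goods available $13,209 = COGS $4,607 + ending $8,602

Ending inventory = $8,602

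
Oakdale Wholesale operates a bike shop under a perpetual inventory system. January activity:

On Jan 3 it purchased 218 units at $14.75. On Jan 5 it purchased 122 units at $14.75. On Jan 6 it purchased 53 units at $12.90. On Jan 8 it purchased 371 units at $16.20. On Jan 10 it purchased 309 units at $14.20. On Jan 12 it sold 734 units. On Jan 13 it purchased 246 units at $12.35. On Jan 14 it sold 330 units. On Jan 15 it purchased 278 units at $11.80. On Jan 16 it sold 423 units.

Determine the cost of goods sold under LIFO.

COGS = $20,792.70

Jan 12, 734 sold [LIFO — newest first]: 309 @ $14.20 + 371 @ $16.20 + 53 @ $12.90 + 1 @ $14.75 = $11,096.45
Jan 14, 330 sold [LIFO — newest first]: 246 @ $12.35 + 84 @ $14.75 = $4,277.10
Jan 16, 423 sold [LIFO — newest first]: 278 @ $11.80 + 37 @ $14.75 + 108 @ $14.75 = $5,419.15
Total COGS = $11,096.45 + $4,277.10 + $5,419.15 = $20,792.70
Ending inventory: 110 @ $14.75 = $1,622.50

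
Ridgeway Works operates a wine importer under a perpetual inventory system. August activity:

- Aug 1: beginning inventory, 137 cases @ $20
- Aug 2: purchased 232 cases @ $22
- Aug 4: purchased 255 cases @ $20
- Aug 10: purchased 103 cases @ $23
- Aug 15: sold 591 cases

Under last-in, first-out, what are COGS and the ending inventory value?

Aug 15, 591 sold [LIFO — newest first]: 103 @ $23 + 255 @ $20 + 232 @ $22 + 1 @ $20 = $12,593
Ending inventory: 136 @ $20 = $2,720
Check: goods available $15,313 = COGS $12,593 + ending $2,720

COGS = $12,593; ending inventory = $2,720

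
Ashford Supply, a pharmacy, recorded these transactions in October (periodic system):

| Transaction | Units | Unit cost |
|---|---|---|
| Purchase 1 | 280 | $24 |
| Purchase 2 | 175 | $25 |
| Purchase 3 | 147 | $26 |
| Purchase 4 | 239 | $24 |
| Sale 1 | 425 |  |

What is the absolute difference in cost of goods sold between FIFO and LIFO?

FIFO COGS: 280 @ $24 + 145 @ $25 = $10,345
LIFO COGS: 239 @ $24 + 147 @ $26 + 39 @ $25 = $10,533
Difference = |$10,345 − $10,533| = $188

$188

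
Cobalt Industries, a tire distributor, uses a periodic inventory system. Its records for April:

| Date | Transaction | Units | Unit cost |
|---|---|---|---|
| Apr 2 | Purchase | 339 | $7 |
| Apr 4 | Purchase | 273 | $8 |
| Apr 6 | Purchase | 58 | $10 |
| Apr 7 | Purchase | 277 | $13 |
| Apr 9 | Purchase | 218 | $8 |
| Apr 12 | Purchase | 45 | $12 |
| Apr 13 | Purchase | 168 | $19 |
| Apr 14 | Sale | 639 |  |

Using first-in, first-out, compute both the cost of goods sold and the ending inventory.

COGS = $4,827; ending inventory = $9,387

Apr 14, 639 sold [FIFO — oldest first]: 339 @ $7 + 273 @ $8 + 27 @ $10 = $4,827
Ending inventory: 31 @ $10 + 277 @ $13 + 218 @ $8 + 45 @ $12 + 168 @ $19 = $9,387
Check: goods available $14,214 = COGS $4,827 + ending $9,387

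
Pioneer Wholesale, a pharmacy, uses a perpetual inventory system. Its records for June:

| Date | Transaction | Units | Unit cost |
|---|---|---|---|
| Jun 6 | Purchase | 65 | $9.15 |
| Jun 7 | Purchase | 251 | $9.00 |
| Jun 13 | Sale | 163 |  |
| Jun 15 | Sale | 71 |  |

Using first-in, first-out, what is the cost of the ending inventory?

Jun 13, 163 sold [FIFO — oldest first]: 65 @ $9.15 + 98 @ $9.00 = $1,476.75
Jun 15, 71 sold [FIFO — oldest first]: 71 @ $9.00 = $639.00
Total COGS = $1,476.75 + $639.00 = $2,115.75
Ending inventory: 82 @ $9.00 = $738.00

Ending inventory = $738.00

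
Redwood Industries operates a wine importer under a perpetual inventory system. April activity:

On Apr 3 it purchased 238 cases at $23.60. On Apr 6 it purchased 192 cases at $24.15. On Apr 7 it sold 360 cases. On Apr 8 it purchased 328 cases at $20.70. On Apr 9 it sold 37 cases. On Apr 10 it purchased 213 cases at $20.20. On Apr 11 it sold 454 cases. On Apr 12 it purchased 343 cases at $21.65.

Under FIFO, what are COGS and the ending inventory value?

COGS = $18,921.80; ending inventory = $9,849.95

Apr 7, 360 sold [FIFO — oldest first]: 238 @ $23.60 + 122 @ $24.15 = $8,563.10
Apr 9, 37 sold [FIFO — oldest first]: 37 @ $24.15 = $893.55
Apr 11, 454 sold [FIFO — oldest first]: 33 @ $24.15 + 328 @ $20.70 + 93 @ $20.20 = $9,465.15
Total COGS = $8,563.10 + $893.55 + $9,465.15 = $18,921.80
Ending inventory: 120 @ $20.20 + 343 @ $21.65 = $9,849.95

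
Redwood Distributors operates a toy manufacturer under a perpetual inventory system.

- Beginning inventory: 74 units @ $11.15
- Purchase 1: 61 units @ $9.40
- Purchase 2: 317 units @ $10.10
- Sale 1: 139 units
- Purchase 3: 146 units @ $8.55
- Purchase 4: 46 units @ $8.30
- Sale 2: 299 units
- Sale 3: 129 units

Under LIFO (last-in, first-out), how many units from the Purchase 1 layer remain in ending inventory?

3

Sale 1 (139) [LIFO — newest first]: 139 @ $10.10 = $1,403.90
Sale 2 (299) [LIFO — newest first]: 46 @ $8.30 + 146 @ $8.55 + 107 @ $10.10 = $2,710.80
Sale 3 (129) [LIFO — newest first]: 71 @ $10.10 + 58 @ $9.40 = $1,262.30
Total COGS = $1,403.90 + $2,710.80 + $1,262.30 = $5,377.00
Ending inventory: 74 @ $11.15 + 3 @ $9.40 = $853.30
Check: goods available $6,230.30 = COGS $5,377.00 + ending $853.30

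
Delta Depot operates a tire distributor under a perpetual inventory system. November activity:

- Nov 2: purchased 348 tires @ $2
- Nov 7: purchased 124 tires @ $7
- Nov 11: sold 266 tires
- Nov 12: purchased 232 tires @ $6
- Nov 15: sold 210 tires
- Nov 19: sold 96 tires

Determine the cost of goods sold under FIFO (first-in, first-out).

Nov 11, 266 sold [FIFO — oldest first]: 266 @ $2 = $532
Nov 15, 210 sold [FIFO — oldest first]: 82 @ $2 + 124 @ $7 + 4 @ $6 = $1,056
Nov 19, 96 sold [FIFO — oldest first]: 96 @ $6 = $576
Total COGS = $532 + $1,056 + $576 = $2,164
Ending inventory: 132 @ $6 = $792
Check: goods available $2,956 = COGS $2,164 + ending $792

COGS = $2,164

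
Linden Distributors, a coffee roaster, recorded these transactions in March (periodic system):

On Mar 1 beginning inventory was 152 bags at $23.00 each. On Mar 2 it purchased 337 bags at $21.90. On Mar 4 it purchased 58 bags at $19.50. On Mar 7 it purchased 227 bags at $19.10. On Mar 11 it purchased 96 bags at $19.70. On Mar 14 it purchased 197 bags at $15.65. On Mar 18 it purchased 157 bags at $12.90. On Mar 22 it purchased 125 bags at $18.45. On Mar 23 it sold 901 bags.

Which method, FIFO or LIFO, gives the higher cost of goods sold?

FIFO COGS: 152 @ $23.00 + 337 @ $21.90 + 58 @ $19.50 + 227 @ $19.10 + 96 @ $19.70 + 31 @ $15.65 = $18,719.35
LIFO COGS: 125 @ $18.45 + 157 @ $12.90 + 197 @ $15.65 + 96 @ $19.70 + 227 @ $19.10 + 58 @ $19.50 + 41 @ $21.90 = $15,670.40

FIFO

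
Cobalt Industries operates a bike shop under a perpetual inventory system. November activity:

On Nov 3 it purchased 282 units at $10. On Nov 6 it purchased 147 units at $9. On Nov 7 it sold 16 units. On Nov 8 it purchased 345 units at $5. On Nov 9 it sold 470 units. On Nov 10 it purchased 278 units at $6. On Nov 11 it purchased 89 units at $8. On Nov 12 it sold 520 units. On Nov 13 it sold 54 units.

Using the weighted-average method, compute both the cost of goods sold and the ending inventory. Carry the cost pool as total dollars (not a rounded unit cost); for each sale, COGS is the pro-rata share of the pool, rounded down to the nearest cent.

COGS = $7,685.22; ending inventory = $562.78

After Nov 3: 282 on hand, pool $2,820.00 (≈ $10.0000 each)
After Nov 6: 429 on hand, pool $4,143.00 (≈ $9.6573 each)
Nov 7, sell 16: 16/429 × $4,143.00 → $154.51
After Nov 8: 758 on hand, pool $5,713.49 (≈ $7.5376 each)
Nov 9, sell 470: 470/758 × $5,713.49 → $3,542.66
After Nov 10: 566 on hand, pool $3,838.83 (≈ $6.7824 each)
After Nov 11: 655 on hand, pool $4,550.83 (≈ $6.9478 each)
Nov 12, sell 520: 520/655 × $4,550.83 → $3,612.87
Nov 13, sell 54: 54/135 × $937.96 → $375.18
Total COGS = $154.51 + $3,542.66 + $3,612.87 + $375.18 = $7,685.22
Ending inventory (cost pool remaining) = $562.78
Check: goods available $8,248.00 = COGS $7,685.22 + ending $562.78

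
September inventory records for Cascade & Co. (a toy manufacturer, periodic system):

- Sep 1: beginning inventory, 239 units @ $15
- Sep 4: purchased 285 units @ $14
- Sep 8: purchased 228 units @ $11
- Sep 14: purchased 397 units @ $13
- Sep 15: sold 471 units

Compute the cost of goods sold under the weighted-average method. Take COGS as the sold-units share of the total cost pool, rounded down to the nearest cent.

COGS = $6,248.84

Sep 15, sell 471: 471/1149 × $15,244.00 → $6,248.84
Ending inventory (cost pool remaining) = $8,995.16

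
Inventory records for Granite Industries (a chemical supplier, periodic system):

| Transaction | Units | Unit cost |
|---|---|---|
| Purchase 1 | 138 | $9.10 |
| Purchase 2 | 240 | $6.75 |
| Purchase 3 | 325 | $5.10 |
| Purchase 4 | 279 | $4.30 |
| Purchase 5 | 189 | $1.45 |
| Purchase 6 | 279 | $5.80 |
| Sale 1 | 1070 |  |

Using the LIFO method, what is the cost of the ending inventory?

Sale 1 (1070) [LIFO — newest first]: 279 @ $5.80 + 189 @ $1.45 + 279 @ $4.30 + 323 @ $5.10 = $4,739.25
Ending inventory: 138 @ $9.10 + 240 @ $6.75 + 2 @ $5.10 = $2,886.00

Ending inventory = $2,886.00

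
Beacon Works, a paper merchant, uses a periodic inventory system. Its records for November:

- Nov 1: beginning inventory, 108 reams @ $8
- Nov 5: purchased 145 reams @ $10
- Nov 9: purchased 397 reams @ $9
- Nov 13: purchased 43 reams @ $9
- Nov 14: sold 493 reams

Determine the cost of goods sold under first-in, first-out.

Nov 14, 493 sold [FIFO — oldest first]: 108 @ $8 + 145 @ $10 + 240 @ $9 = $4,474
Ending inventory: 157 @ $9 + 43 @ $9 = $1,800
Check: goods available $6,274 = COGS $4,474 + ending $1,800

COGS = $4,474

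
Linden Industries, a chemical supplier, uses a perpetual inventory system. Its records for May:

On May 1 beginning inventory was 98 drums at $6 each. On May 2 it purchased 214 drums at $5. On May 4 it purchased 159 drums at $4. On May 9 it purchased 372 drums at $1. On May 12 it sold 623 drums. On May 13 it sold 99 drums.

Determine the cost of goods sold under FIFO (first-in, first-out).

COGS = $2,545

May 12, 623 sold [FIFO — oldest first]: 98 @ $6 + 214 @ $5 + 159 @ $4 + 152 @ $1 = $2,446
May 13, 99 sold [FIFO — oldest first]: 99 @ $1 = $99
Total COGS = $2,446 + $99 = $2,545
Ending inventory: 121 @ $1 = $121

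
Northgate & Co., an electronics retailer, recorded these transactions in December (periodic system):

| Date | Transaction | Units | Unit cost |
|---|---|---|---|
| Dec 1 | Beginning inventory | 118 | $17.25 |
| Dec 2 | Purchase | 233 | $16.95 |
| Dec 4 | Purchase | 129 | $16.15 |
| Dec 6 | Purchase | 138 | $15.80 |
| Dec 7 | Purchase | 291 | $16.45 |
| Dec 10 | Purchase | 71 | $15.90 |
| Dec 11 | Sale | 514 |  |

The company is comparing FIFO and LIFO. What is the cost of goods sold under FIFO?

FIFO COGS: 118 @ $17.25 + 233 @ $16.95 + 129 @ $16.15 + 34 @ $15.80 = $8,605.40
LIFO COGS: 71 @ $15.90 + 291 @ $16.45 + 138 @ $15.80 + 14 @ $16.15 = $8,322.35

COGS = $8,605.40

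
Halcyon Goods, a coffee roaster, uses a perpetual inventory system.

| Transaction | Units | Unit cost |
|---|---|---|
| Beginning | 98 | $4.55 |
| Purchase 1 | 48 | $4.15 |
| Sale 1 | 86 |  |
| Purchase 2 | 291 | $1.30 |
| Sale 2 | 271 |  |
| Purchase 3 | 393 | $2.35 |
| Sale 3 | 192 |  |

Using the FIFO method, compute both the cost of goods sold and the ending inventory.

COGS = $1,286.60; ending inventory = $660.35

Sale 1 (86) [FIFO — oldest first]: 86 @ $4.55 = $391.30
Sale 2 (271) [FIFO — oldest first]: 12 @ $4.55 + 48 @ $4.15 + 211 @ $1.30 = $528.10
Sale 3 (192) [FIFO — oldest first]: 80 @ $1.30 + 112 @ $2.35 = $367.20
Total COGS = $391.30 + $528.10 + $367.20 = $1,286.60
Ending inventory: 281 @ $2.35 = $660.35
Check: goods available $1,946.95 = COGS $1,286.60 + ending $660.35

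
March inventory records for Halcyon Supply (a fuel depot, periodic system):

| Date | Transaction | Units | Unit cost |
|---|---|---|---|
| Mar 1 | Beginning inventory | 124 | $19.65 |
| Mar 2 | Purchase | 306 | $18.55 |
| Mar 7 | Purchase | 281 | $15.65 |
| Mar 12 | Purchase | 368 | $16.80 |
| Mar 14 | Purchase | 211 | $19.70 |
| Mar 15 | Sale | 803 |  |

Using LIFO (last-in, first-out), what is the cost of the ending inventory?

Mar 15, 803 sold [LIFO — newest first]: 211 @ $19.70 + 368 @ $16.80 + 224 @ $15.65 = $13,844.70
Ending inventory: 124 @ $19.65 + 306 @ $18.55 + 57 @ $15.65 = $9,004.95

Ending inventory = $9,004.95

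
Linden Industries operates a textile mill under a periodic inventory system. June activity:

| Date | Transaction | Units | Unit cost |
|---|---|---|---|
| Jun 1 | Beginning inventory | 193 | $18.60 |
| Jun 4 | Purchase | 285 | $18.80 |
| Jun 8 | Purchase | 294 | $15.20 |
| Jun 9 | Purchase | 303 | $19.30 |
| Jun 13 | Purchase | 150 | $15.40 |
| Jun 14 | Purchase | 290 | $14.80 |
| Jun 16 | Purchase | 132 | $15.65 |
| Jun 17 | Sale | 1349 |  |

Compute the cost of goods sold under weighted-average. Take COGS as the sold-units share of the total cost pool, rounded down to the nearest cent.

COGS = $22,878.36

Jun 17, sell 1349: 1349/1647 × $27,932.30 → $22,878.36
Ending inventory (cost pool remaining) = $5,053.94
Check: goods available $27,932.30 = COGS $22,878.36 + ending $5,053.94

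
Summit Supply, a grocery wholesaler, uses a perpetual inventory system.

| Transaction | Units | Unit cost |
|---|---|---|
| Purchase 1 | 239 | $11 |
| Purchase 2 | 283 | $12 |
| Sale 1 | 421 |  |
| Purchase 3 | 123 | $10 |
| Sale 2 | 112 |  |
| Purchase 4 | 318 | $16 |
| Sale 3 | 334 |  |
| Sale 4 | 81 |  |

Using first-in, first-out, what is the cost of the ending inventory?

Sale 1 (421) [FIFO — oldest first]: 239 @ $11 + 182 @ $12 = $4,813
Sale 2 (112) [FIFO — oldest first]: 101 @ $12 + 11 @ $10 = $1,322
Sale 3 (334) [FIFO — oldest first]: 112 @ $10 + 222 @ $16 = $4,672
Sale 4 (81) [FIFO — oldest first]: 81 @ $16 = $1,296
Total COGS = $4,813 + $1,322 + $4,672 + $1,296 = $12,103
Ending inventory: 15 @ $16 = $240
Check: goods available $12,343 = COGS $12,103 + ending $240

Ending inventory = $240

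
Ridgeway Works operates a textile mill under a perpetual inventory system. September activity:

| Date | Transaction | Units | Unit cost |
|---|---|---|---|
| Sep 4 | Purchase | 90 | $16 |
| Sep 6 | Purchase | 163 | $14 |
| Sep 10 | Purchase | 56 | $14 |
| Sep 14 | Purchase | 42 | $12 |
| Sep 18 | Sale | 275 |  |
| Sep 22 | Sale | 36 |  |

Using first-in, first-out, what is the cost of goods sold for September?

Sep 18, 275 sold [FIFO — oldest first]: 90 @ $16 + 163 @ $14 + 22 @ $14 = $4,030
Sep 22, 36 sold [FIFO — oldest first]: 34 @ $14 + 2 @ $12 = $500
Total COGS = $4,030 + $500 = $4,530
Ending inventory: 40 @ $12 = $480
Check: goods available $5,010 = COGS $4,530 + ending $480

COGS = $4,530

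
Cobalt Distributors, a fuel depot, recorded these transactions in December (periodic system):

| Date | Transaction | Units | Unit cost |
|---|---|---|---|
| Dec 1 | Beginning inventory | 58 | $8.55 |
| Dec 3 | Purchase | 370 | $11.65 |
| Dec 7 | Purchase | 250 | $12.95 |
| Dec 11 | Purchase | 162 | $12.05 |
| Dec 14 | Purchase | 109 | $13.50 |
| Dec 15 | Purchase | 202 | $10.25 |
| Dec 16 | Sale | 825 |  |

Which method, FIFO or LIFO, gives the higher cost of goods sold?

FIFO COGS: 58 @ $8.55 + 370 @ $11.65 + 250 @ $12.95 + 147 @ $12.05 = $9,815.25
LIFO COGS: 202 @ $10.25 + 109 @ $13.50 + 162 @ $12.05 + 250 @ $12.95 + 102 @ $11.65 = $9,919.90

LIFO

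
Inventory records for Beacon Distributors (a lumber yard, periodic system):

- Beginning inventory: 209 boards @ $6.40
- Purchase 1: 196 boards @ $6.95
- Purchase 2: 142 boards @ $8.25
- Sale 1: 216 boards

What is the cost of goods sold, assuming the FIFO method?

Sale 1 (216) [FIFO — oldest first]: 209 @ $6.40 + 7 @ $6.95 = $1,386.25
Ending inventory: 189 @ $6.95 + 142 @ $8.25 = $2,485.05
Check: goods available $3,871.30 = COGS $1,386.25 + ending $2,485.05

COGS = $1,386.25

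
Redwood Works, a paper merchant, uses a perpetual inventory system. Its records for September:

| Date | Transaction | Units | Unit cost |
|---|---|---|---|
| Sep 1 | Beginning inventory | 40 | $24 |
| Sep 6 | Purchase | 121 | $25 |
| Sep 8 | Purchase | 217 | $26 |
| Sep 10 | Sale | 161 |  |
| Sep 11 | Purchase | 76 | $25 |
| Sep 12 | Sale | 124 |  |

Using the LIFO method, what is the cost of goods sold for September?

COGS = $7,334

Sep 10, 161 sold [LIFO — newest first]: 161 @ $26 = $4,186
Sep 12, 124 sold [LIFO — newest first]: 76 @ $25 + 48 @ $26 = $3,148
Total COGS = $4,186 + $3,148 = $7,334
Ending inventory: 40 @ $24 + 121 @ $25 + 8 @ $26 = $4,193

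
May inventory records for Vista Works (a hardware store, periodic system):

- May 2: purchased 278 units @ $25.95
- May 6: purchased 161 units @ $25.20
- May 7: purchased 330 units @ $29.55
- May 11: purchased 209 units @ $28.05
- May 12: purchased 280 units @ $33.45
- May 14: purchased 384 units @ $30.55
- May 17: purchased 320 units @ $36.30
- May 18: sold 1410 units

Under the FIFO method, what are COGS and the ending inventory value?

May 18, 1410 sold [FIFO — oldest first]: 278 @ $25.95 + 161 @ $25.20 + 330 @ $29.55 + 209 @ $28.05 + 280 @ $33.45 + 152 @ $30.55 = $40,894.85
Ending inventory: 232 @ $30.55 + 320 @ $36.30 = $18,703.60
Check: goods available $59,598.45 = COGS $40,894.85 + ending $18,703.60

COGS = $40,894.85; ending inventory = $18,703.60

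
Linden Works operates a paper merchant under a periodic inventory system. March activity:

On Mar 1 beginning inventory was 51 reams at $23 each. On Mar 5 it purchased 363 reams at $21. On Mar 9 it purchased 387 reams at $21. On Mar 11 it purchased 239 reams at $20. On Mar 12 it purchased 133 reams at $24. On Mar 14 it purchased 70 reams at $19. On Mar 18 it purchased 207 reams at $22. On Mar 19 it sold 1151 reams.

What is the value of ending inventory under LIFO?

Ending inventory = $6,381

Mar 19, 1151 sold [LIFO — newest first]: 207 @ $22 + 70 @ $19 + 133 @ $24 + 239 @ $20 + 387 @ $21 + 115 @ $21 = $24,398
Ending inventory: 51 @ $23 + 248 @ $21 = $6,381
Check: goods available $30,779 = COGS $24,398 + ending $6,381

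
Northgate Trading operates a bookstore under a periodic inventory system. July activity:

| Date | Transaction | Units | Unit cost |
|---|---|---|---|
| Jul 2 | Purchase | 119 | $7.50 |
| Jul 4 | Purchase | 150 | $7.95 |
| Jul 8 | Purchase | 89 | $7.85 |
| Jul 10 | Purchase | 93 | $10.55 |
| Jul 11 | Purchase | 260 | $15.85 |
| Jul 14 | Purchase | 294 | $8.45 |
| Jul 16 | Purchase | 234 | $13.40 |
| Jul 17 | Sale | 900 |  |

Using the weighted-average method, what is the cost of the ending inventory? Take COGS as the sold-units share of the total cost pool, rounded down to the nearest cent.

Ending inventory = $3,695.27

Jul 17, sell 900: 900/1239 × $13,505.70 → $9,810.43
Ending inventory (cost pool remaining) = $3,695.27
Check: goods available $13,505.70 = COGS $9,810.43 + ending $3,695.27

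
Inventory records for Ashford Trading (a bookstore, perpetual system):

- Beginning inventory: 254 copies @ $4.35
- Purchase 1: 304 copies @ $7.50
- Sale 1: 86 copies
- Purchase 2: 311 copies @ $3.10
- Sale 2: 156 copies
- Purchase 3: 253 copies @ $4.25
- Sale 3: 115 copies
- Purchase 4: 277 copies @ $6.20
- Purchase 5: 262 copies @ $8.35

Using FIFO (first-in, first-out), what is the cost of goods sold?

Sale 1 (86) [FIFO — oldest first]: 86 @ $4.35 = $374.10
Sale 2 (156) [FIFO — oldest first]: 156 @ $4.35 = $678.60
Sale 3 (115) [FIFO — oldest first]: 12 @ $4.35 + 103 @ $7.50 = $824.70
Total COGS = $374.10 + $678.60 + $824.70 = $1,877.40
Ending inventory: 201 @ $7.50 + 311 @ $3.10 + 253 @ $4.25 + 277 @ $6.20 + 262 @ $8.35 = $7,451.95

COGS = $1,877.40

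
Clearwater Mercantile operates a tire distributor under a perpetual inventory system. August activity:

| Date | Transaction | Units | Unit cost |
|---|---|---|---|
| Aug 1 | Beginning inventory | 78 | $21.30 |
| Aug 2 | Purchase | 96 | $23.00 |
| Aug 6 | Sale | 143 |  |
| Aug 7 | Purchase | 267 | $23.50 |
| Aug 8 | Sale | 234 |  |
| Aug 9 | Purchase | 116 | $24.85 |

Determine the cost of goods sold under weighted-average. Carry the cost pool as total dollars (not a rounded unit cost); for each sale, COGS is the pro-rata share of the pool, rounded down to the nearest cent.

COGS = $8,648.30

After Aug 1: 78 on hand, pool $1,661.40 (≈ $21.3000 each)
After Aug 2: 174 on hand, pool $3,869.40 (≈ $22.2379 each)
Aug 6, sell 143: 143/174 × $3,869.40 → $3,180.02
After Aug 7: 298 on hand, pool $6,963.88 (≈ $23.3687 each)
Aug 8, sell 234: 234/298 × $6,963.88 → $5,468.28
After Aug 9: 180 on hand, pool $4,378.20 (≈ $24.3233 each)
Total COGS = $3,180.02 + $5,468.28 = $8,648.30
Ending inventory (cost pool remaining) = $4,378.20
Check: goods available $13,026.50 = COGS $8,648.30 + ending $4,378.20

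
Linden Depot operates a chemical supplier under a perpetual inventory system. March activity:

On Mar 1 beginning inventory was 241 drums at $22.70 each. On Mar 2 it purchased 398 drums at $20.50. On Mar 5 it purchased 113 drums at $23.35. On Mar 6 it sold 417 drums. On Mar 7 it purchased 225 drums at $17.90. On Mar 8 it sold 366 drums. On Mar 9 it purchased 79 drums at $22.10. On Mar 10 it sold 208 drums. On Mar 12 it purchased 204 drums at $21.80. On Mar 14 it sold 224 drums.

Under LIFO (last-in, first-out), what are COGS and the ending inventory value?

COGS = $25,467.35; ending inventory = $1,021.50

Mar 6, 417 sold [LIFO — newest first]: 113 @ $23.35 + 304 @ $20.50 = $8,870.55
Mar 8, 366 sold [LIFO — newest first]: 225 @ $17.90 + 94 @ $20.50 + 47 @ $22.70 = $7,021.40
Mar 10, 208 sold [LIFO — newest first]: 79 @ $22.10 + 129 @ $22.70 = $4,674.20
Mar 14, 224 sold [LIFO — newest first]: 204 @ $21.80 + 20 @ $22.70 = $4,901.20
Total COGS = $8,870.55 + $7,021.40 + $4,674.20 + $4,901.20 = $25,467.35
Ending inventory: 45 @ $22.70 = $1,021.50
Check: goods available $26,488.85 = COGS $25,467.35 + ending $1,021.50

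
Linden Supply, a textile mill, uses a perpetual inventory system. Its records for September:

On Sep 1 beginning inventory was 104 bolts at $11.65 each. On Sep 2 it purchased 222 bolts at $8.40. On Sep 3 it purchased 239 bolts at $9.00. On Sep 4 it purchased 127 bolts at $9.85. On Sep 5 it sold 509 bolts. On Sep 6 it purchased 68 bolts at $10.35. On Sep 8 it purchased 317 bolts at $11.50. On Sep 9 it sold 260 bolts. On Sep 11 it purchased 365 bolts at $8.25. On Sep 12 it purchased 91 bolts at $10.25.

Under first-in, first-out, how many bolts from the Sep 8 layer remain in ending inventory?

308

Sep 5, 509 sold [FIFO — oldest first]: 104 @ $11.65 + 222 @ $8.40 + 183 @ $9.00 = $4,723.40
Sep 9, 260 sold [FIFO — oldest first]: 56 @ $9.00 + 127 @ $9.85 + 68 @ $10.35 + 9 @ $11.50 = $2,562.25
Total COGS = $4,723.40 + $2,562.25 = $7,285.65
Ending inventory: 308 @ $11.50 + 365 @ $8.25 + 91 @ $10.25 = $7,486.00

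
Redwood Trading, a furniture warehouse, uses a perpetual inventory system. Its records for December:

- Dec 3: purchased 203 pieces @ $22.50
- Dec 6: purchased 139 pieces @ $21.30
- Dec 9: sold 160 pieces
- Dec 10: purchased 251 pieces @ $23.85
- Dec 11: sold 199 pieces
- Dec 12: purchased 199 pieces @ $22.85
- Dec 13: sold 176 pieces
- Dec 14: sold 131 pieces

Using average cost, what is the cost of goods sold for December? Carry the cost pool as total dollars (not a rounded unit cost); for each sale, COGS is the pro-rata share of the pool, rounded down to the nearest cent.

After Dec 3: 203 on hand, pool $4,567.50 (≈ $22.5000 each)
After Dec 6: 342 on hand, pool $7,528.20 (≈ $22.0123 each)
Dec 9, sell 160: 160/342 × $7,528.20 → $3,521.96
After Dec 10: 433 on hand, pool $9,992.59 (≈ $23.0776 each)
Dec 11, sell 199: 199/433 × $9,992.59 → $4,592.43
After Dec 12: 433 on hand, pool $9,947.31 (≈ $22.9730 each)
Dec 13, sell 176: 176/433 × $9,947.31 → $4,043.24
Dec 14, sell 131: 131/257 × $5,904.07 → $3,009.46
Total COGS = $3,521.96 + $4,592.43 + $4,043.24 + $3,009.46 = $15,167.09
Ending inventory (cost pool remaining) = $2,894.61
Check: goods available $18,061.70 = COGS $15,167.09 + ending $2,894.61

COGS = $15,167.09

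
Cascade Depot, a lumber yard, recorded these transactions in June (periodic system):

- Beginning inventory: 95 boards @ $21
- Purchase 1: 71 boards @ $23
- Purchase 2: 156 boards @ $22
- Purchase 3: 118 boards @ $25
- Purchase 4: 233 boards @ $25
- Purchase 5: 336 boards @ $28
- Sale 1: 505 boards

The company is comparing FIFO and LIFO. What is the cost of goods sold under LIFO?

FIFO COGS: 95 @ $21 + 71 @ $23 + 156 @ $22 + 118 @ $25 + 65 @ $25 = $11,635
LIFO COGS: 336 @ $28 + 169 @ $25 = $13,633

COGS = $13,633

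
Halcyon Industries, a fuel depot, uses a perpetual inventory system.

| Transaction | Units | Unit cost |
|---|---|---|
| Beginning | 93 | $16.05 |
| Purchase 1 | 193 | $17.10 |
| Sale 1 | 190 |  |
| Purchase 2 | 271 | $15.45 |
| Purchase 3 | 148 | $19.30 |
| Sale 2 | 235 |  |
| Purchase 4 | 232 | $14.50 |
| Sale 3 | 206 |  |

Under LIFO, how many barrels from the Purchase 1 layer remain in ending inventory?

3

Sale 1 (190) [LIFO — newest first]: 190 @ $17.10 = $3,249.00
Sale 2 (235) [LIFO — newest first]: 148 @ $19.30 + 87 @ $15.45 = $4,200.55
Sale 3 (206) [LIFO — newest first]: 206 @ $14.50 = $2,987.00
Total COGS = $3,249.00 + $4,200.55 + $2,987.00 = $10,436.55
Ending inventory: 93 @ $16.05 + 3 @ $17.10 + 184 @ $15.45 + 26 @ $14.50 = $4,763.75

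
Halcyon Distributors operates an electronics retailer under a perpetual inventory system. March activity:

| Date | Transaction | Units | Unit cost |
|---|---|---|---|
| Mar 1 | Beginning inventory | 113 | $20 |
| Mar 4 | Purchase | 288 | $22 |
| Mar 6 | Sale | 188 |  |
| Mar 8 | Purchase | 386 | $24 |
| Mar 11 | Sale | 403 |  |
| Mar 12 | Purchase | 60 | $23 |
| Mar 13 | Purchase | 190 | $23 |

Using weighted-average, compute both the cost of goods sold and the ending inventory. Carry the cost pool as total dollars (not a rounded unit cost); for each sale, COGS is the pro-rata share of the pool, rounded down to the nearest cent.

COGS = $13,334.67; ending inventory = $10,275.33

After Mar 1: 113 on hand, pool $2,260.00 (≈ $20.0000 each)
After Mar 4: 401 on hand, pool $8,596.00 (≈ $21.4364 each)
Mar 6, sell 188: 188/401 × $8,596.00 → $4,030.04
After Mar 8: 599 on hand, pool $13,829.96 (≈ $23.0884 each)
Mar 11, sell 403: 403/599 × $13,829.96 → $9,304.63
After Mar 12: 256 on hand, pool $5,905.33 (≈ $23.0677 each)
After Mar 13: 446 on hand, pool $10,275.33 (≈ $23.0389 each)
Total COGS = $4,030.04 + $9,304.63 = $13,334.67
Ending inventory (cost pool remaining) = $10,275.33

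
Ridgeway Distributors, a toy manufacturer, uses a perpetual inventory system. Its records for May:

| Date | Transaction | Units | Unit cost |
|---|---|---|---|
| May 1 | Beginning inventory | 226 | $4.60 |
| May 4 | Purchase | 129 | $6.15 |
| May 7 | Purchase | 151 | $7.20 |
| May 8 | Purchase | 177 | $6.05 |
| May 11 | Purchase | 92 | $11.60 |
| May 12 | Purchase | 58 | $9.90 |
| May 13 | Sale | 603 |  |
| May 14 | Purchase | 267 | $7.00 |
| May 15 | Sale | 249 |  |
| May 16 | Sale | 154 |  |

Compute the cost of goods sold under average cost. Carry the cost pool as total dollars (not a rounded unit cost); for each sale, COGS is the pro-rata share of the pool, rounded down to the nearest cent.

COGS = $6,853.76

After May 1: 226 on hand, pool $1,039.60 (≈ $4.6000 each)
After May 4: 355 on hand, pool $1,832.95 (≈ $5.1632 each)
After May 7: 506 on hand, pool $2,920.15 (≈ $5.7710 each)
After May 8: 683 on hand, pool $3,991.00 (≈ $5.8433 each)
After May 11: 775 on hand, pool $5,058.20 (≈ $6.5267 each)
After May 12: 833 on hand, pool $5,632.40 (≈ $6.7616 each)
May 13, sell 603: 603/833 × $5,632.40 → $4,077.23
After May 14: 497 on hand, pool $3,424.17 (≈ $6.8897 each)
May 15, sell 249: 249/497 × $3,424.17 → $1,715.52
May 16, sell 154: 154/248 × $1,708.65 → $1,061.01
Total COGS = $4,077.23 + $1,715.52 + $1,061.01 = $6,853.76
Ending inventory (cost pool remaining) = $647.64
Check: goods available $7,501.40 = COGS $6,853.76 + ending $647.64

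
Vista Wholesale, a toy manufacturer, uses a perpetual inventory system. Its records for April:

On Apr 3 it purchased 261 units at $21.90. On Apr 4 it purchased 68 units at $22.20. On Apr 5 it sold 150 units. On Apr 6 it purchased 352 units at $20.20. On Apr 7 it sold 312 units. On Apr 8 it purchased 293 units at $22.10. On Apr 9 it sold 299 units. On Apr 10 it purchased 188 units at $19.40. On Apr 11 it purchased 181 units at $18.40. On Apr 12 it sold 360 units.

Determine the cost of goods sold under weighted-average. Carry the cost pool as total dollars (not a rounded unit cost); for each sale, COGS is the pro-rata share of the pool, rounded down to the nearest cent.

After Apr 3: 261 on hand, pool $5,715.90 (≈ $21.9000 each)
After Apr 4: 329 on hand, pool $7,225.50 (≈ $21.9620 each)
Apr 5, sell 150: 150/329 × $7,225.50 → $3,294.30
After Apr 6: 531 on hand, pool $11,041.60 (≈ $20.7940 each)
Apr 7, sell 312: 312/531 × $11,041.60 → $6,487.71
After Apr 8: 512 on hand, pool $11,029.19 (≈ $21.5414 each)
Apr 9, sell 299: 299/512 × $11,029.19 → $6,440.87
After Apr 10: 401 on hand, pool $8,235.52 (≈ $20.5375 each)
After Apr 11: 582 on hand, pool $11,565.92 (≈ $19.8727 each)
Apr 12, sell 360: 360/582 × $11,565.92 → $7,154.17
Total COGS = $3,294.30 + $6,487.71 + $6,440.87 + $7,154.17 = $23,377.05
Ending inventory (cost pool remaining) = $4,411.75

COGS = $23,377.05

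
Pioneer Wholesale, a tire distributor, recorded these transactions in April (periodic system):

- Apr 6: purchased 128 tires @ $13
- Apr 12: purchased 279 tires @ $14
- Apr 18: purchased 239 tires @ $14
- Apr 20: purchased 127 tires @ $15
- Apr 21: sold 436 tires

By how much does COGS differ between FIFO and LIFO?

FIFO COGS: 128 @ $13 + 279 @ $14 + 29 @ $14 = $5,976
LIFO COGS: 127 @ $15 + 239 @ $14 + 70 @ $14 = $6,231
Difference = |$5,976 − $6,231| = $255

$255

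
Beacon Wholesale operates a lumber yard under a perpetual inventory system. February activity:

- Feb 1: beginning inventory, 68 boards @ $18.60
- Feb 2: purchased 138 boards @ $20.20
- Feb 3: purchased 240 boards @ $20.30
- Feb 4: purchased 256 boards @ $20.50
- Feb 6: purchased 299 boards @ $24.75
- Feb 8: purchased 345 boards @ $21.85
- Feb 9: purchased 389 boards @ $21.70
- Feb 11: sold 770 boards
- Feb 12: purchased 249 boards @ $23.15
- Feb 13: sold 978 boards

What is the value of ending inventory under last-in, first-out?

Ending inventory = $4,661.40

Feb 11, 770 sold [LIFO — newest first]: 389 @ $21.70 + 345 @ $21.85 + 36 @ $24.75 = $16,870.55
Feb 13, 978 sold [LIFO — newest first]: 249 @ $23.15 + 263 @ $24.75 + 256 @ $20.50 + 210 @ $20.30 = $21,784.60
Total COGS = $16,870.55 + $21,784.60 = $38,655.15
Ending inventory: 68 @ $18.60 + 138 @ $20.20 + 30 @ $20.30 = $4,661.40
Check: goods available $43,316.55 = COGS $38,655.15 + ending $4,661.40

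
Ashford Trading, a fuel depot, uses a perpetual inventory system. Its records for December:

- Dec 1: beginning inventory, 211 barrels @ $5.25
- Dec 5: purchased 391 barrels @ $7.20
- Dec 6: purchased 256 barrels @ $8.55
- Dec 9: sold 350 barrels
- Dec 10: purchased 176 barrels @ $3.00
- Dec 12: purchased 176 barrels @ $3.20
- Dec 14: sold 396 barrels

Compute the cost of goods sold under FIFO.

Dec 9, 350 sold [FIFO — oldest first]: 211 @ $5.25 + 139 @ $7.20 = $2,108.55
Dec 14, 396 sold [FIFO — oldest first]: 252 @ $7.20 + 144 @ $8.55 = $3,045.60
Total COGS = $2,108.55 + $3,045.60 = $5,154.15
Ending inventory: 112 @ $8.55 + 176 @ $3.00 + 176 @ $3.20 = $2,048.80
Check: goods available $7,202.95 = COGS $5,154.15 + ending $2,048.80

COGS = $5,154.15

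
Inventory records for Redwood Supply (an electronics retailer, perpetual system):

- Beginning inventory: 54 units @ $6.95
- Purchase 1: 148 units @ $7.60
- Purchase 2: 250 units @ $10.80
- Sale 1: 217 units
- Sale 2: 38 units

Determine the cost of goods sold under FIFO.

Sale 1 (217) [FIFO — oldest first]: 54 @ $6.95 + 148 @ $7.60 + 15 @ $10.80 = $1,662.10
Sale 2 (38) [FIFO — oldest first]: 38 @ $10.80 = $410.40
Total COGS = $1,662.10 + $410.40 = $2,072.50
Ending inventory: 197 @ $10.80 = $2,127.60

COGS = $2,072.50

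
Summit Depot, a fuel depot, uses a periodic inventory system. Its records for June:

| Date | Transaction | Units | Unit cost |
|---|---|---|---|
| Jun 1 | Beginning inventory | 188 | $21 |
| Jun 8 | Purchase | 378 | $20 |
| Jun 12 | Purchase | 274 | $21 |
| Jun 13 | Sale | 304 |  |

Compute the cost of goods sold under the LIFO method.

Jun 13, 304 sold [LIFO — newest first]: 274 @ $21 + 30 @ $20 = $6,354
Ending inventory: 188 @ $21 + 348 @ $20 = $10,908
Check: goods available $17,262 = COGS $6,354 + ending $10,908

COGS = $6,354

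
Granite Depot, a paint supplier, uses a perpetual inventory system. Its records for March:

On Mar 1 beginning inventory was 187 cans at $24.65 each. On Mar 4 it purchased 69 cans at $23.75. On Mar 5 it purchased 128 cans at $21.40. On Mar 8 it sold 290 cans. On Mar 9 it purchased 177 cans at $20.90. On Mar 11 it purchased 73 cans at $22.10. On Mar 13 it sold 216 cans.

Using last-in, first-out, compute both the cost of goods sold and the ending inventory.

Mar 8, 290 sold [LIFO — newest first]: 128 @ $21.40 + 69 @ $23.75 + 93 @ $24.65 = $6,670.40
Mar 13, 216 sold [LIFO — newest first]: 73 @ $22.10 + 143 @ $20.90 = $4,602.00
Total COGS = $6,670.40 + $4,602.00 = $11,272.40
Ending inventory: 94 @ $24.65 + 34 @ $20.90 = $3,027.70

COGS = $11,272.40; ending inventory = $3,027.70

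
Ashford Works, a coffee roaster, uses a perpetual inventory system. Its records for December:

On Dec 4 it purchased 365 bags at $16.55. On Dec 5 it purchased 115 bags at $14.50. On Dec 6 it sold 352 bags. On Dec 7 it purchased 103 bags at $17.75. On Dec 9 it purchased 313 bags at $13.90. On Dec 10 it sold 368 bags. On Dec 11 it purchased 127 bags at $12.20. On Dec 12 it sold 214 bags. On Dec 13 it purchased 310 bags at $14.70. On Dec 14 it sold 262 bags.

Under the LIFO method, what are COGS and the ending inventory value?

Dec 6, 352 sold [LIFO — newest first]: 115 @ $14.50 + 237 @ $16.55 = $5,589.85
Dec 10, 368 sold [LIFO — newest first]: 313 @ $13.90 + 55 @ $17.75 = $5,326.95
Dec 12, 214 sold [LIFO — newest first]: 127 @ $12.20 + 48 @ $17.75 + 39 @ $16.55 = $3,046.85
Dec 14, 262 sold [LIFO — newest first]: 262 @ $14.70 = $3,851.40
Total COGS = $5,589.85 + $5,326.95 + $3,046.85 + $3,851.40 = $17,815.05
Ending inventory: 89 @ $16.55 + 48 @ $14.70 = $2,178.55

COGS = $17,815.05; ending inventory = $2,178.55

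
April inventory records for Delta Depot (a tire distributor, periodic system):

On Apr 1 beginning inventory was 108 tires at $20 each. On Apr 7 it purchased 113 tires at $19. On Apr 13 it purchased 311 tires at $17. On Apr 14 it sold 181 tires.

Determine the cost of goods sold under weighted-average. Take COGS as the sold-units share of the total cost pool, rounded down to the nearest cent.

Apr 14, sell 181: 181/532 × $9,594.00 → $3,264.12
Ending inventory (cost pool remaining) = $6,329.88

COGS = $3,264.12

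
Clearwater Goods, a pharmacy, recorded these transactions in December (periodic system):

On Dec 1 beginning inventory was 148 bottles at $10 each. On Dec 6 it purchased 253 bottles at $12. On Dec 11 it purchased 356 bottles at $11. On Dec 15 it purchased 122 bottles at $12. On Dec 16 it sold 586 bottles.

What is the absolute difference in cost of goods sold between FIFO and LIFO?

$125

FIFO COGS: 148 @ $10 + 253 @ $12 + 185 @ $11 = $6,551
LIFO COGS: 122 @ $12 + 356 @ $11 + 108 @ $12 = $6,676
Difference = |$6,551 − $6,676| = $125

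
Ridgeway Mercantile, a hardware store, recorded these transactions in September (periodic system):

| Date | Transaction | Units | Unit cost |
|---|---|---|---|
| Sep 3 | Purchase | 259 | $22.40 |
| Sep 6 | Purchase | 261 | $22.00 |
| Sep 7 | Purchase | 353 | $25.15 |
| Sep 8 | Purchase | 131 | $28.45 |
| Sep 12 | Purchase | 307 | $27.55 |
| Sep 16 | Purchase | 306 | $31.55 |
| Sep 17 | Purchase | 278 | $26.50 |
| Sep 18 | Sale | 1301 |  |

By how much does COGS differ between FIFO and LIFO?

$3,892.10

FIFO COGS: 259 @ $22.40 + 261 @ $22.00 + 353 @ $25.15 + 131 @ $28.45 + 297 @ $27.55 = $32,330.85
LIFO COGS: 278 @ $26.50 + 306 @ $31.55 + 307 @ $27.55 + 131 @ $28.45 + 279 @ $25.15 = $36,222.95
Difference = |$32,330.85 − $36,222.95| = $3,892.10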